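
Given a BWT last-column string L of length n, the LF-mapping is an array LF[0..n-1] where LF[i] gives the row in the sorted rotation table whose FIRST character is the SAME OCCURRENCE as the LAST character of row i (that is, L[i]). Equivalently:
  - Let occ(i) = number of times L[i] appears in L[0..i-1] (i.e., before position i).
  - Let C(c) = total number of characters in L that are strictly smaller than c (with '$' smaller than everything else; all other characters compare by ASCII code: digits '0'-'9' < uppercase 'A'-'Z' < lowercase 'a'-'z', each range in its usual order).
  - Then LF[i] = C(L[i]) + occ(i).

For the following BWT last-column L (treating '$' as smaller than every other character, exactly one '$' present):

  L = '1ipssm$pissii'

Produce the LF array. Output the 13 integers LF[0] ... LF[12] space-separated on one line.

Char counts: '$':1, '1':1, 'i':4, 'm':1, 'p':2, 's':4
C (first-col start): C('$')=0, C('1')=1, C('i')=2, C('m')=6, C('p')=7, C('s')=9
L[0]='1': occ=0, LF[0]=C('1')+0=1+0=1
L[1]='i': occ=0, LF[1]=C('i')+0=2+0=2
L[2]='p': occ=0, LF[2]=C('p')+0=7+0=7
L[3]='s': occ=0, LF[3]=C('s')+0=9+0=9
L[4]='s': occ=1, LF[4]=C('s')+1=9+1=10
L[5]='m': occ=0, LF[5]=C('m')+0=6+0=6
L[6]='$': occ=0, LF[6]=C('$')+0=0+0=0
L[7]='p': occ=1, LF[7]=C('p')+1=7+1=8
L[8]='i': occ=1, LF[8]=C('i')+1=2+1=3
L[9]='s': occ=2, LF[9]=C('s')+2=9+2=11
L[10]='s': occ=3, LF[10]=C('s')+3=9+3=12
L[11]='i': occ=2, LF[11]=C('i')+2=2+2=4
L[12]='i': occ=3, LF[12]=C('i')+3=2+3=5

Answer: 1 2 7 9 10 6 0 8 3 11 12 4 5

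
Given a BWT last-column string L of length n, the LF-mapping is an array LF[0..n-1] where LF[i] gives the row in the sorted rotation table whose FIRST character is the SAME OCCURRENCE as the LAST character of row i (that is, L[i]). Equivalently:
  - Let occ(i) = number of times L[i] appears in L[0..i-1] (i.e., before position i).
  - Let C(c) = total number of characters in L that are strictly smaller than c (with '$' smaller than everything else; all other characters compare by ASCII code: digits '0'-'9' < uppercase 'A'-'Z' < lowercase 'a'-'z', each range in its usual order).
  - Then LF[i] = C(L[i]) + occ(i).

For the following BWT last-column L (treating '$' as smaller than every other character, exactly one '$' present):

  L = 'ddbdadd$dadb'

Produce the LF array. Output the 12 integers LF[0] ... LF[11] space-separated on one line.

Answer: 5 6 3 7 1 8 9 0 10 2 11 4

Derivation:
Char counts: '$':1, 'a':2, 'b':2, 'd':7
C (first-col start): C('$')=0, C('a')=1, C('b')=3, C('d')=5
L[0]='d': occ=0, LF[0]=C('d')+0=5+0=5
L[1]='d': occ=1, LF[1]=C('d')+1=5+1=6
L[2]='b': occ=0, LF[2]=C('b')+0=3+0=3
L[3]='d': occ=2, LF[3]=C('d')+2=5+2=7
L[4]='a': occ=0, LF[4]=C('a')+0=1+0=1
L[5]='d': occ=3, LF[5]=C('d')+3=5+3=8
L[6]='d': occ=4, LF[6]=C('d')+4=5+4=9
L[7]='$': occ=0, LF[7]=C('$')+0=0+0=0
L[8]='d': occ=5, LF[8]=C('d')+5=5+5=10
L[9]='a': occ=1, LF[9]=C('a')+1=1+1=2
L[10]='d': occ=6, LF[10]=C('d')+6=5+6=11
L[11]='b': occ=1, LF[11]=C('b')+1=3+1=4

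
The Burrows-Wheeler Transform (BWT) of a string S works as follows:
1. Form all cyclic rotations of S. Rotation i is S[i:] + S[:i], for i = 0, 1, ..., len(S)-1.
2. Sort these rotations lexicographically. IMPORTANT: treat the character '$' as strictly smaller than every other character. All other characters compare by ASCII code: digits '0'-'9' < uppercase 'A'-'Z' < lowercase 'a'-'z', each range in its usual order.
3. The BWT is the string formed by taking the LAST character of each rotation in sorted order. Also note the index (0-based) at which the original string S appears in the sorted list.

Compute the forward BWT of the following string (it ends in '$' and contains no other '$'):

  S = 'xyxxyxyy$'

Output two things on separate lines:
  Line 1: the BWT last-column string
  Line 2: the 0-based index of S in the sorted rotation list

Answer: yy$xyyxxx
2

Derivation:
All 9 rotations (rotation i = S[i:]+S[:i]):
  rot[0] = xyxxyxyy$
  rot[1] = yxxyxyy$x
  rot[2] = xxyxyy$xy
  rot[3] = xyxyy$xyx
  rot[4] = yxyy$xyxx
  rot[5] = xyy$xyxxy
  rot[6] = yy$xyxxyx
  rot[7] = y$xyxxyxy
  rot[8] = $xyxxyxyy
Sorted (with $ < everything):
  sorted[0] = $xyxxyxyy  (last char: 'y')
  sorted[1] = xxyxyy$xy  (last char: 'y')
  sorted[2] = xyxxyxyy$  (last char: '$')
  sorted[3] = xyxyy$xyx  (last char: 'x')
  sorted[4] = xyy$xyxxy  (last char: 'y')
  sorted[5] = y$xyxxyxy  (last char: 'y')
  sorted[6] = yxxyxyy$x  (last char: 'x')
  sorted[7] = yxyy$xyxx  (last char: 'x')
  sorted[8] = yy$xyxxyx  (last char: 'x')
Last column: yy$xyyxxx
Original string S is at sorted index 2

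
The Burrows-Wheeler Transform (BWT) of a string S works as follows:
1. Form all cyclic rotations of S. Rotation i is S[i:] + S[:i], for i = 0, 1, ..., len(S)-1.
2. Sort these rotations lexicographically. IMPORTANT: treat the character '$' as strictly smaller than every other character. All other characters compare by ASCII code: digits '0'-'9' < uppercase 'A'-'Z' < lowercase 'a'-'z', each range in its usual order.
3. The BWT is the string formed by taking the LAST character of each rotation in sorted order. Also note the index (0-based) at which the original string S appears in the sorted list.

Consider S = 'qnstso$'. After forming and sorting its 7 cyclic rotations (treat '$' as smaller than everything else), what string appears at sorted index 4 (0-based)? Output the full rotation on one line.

All 7 rotations (rotation i = S[i:]+S[:i]):
  rot[0] = qnstso$
  rot[1] = nstso$q
  rot[2] = stso$qn
  rot[3] = tso$qns
  rot[4] = so$qnst
  rot[5] = o$qnsts
  rot[6] = $qnstso
Sorted (with $ < everything):
  sorted[0] = $qnstso
  sorted[1] = nstso$q
  sorted[2] = o$qnsts
  sorted[3] = qnstso$
  sorted[4] = so$qnst
  sorted[5] = stso$qn
  sorted[6] = tso$qns
sorted[4] = so$qnst

Answer: so$qnst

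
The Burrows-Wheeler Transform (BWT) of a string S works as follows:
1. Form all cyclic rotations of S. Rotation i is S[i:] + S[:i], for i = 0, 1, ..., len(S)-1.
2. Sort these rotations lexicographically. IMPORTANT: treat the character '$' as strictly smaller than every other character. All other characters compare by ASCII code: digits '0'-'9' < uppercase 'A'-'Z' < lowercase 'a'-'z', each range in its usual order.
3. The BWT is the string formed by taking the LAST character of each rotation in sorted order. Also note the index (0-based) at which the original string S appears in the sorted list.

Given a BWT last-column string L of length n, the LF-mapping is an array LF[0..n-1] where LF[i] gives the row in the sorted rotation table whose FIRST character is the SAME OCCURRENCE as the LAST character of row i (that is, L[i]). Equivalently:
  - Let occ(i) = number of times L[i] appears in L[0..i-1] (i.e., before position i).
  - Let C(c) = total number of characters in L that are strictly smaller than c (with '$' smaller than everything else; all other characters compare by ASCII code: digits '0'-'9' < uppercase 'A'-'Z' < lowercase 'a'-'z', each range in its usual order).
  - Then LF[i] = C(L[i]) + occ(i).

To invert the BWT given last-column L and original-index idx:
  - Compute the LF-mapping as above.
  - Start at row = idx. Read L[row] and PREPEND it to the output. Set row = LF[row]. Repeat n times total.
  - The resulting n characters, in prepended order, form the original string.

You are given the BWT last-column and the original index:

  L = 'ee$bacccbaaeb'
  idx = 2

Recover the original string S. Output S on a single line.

Answer: accbcbeeabae$

Derivation:
LF mapping: 10 11 0 4 1 7 8 9 5 2 3 12 6
Walk LF starting at row 2, prepending L[row]:
  step 1: row=2, L[2]='$', prepend. Next row=LF[2]=0
  step 2: row=0, L[0]='e', prepend. Next row=LF[0]=10
  step 3: row=10, L[10]='a', prepend. Next row=LF[10]=3
  step 4: row=3, L[3]='b', prepend. Next row=LF[3]=4
  step 5: row=4, L[4]='a', prepend. Next row=LF[4]=1
  step 6: row=1, L[1]='e', prepend. Next row=LF[1]=11
  step 7: row=11, L[11]='e', prepend. Next row=LF[11]=12
  step 8: row=12, L[12]='b', prepend. Next row=LF[12]=6
  step 9: row=6, L[6]='c', prepend. Next row=LF[6]=8
  step 10: row=8, L[8]='b', prepend. Next row=LF[8]=5
  step 11: row=5, L[5]='c', prepend. Next row=LF[5]=7
  step 12: row=7, L[7]='c', prepend. Next row=LF[7]=9
  step 13: row=9, L[9]='a', prepend. Next row=LF[9]=2
Reversed output: accbcbeeabae$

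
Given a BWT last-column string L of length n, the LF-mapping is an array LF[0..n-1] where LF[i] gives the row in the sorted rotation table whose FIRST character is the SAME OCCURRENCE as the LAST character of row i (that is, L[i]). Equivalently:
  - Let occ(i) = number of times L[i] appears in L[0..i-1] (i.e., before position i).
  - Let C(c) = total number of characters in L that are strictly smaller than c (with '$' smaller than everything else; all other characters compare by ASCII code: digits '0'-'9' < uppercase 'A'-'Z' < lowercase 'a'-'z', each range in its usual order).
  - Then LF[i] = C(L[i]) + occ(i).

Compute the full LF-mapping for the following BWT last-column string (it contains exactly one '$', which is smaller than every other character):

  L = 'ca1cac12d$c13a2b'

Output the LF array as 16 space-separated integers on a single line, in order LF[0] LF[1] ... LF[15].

Answer: 11 7 1 12 8 13 2 4 15 0 14 3 6 9 5 10

Derivation:
Char counts: '$':1, '1':3, '2':2, '3':1, 'a':3, 'b':1, 'c':4, 'd':1
C (first-col start): C('$')=0, C('1')=1, C('2')=4, C('3')=6, C('a')=7, C('b')=10, C('c')=11, C('d')=15
L[0]='c': occ=0, LF[0]=C('c')+0=11+0=11
L[1]='a': occ=0, LF[1]=C('a')+0=7+0=7
L[2]='1': occ=0, LF[2]=C('1')+0=1+0=1
L[3]='c': occ=1, LF[3]=C('c')+1=11+1=12
L[4]='a': occ=1, LF[4]=C('a')+1=7+1=8
L[5]='c': occ=2, LF[5]=C('c')+2=11+2=13
L[6]='1': occ=1, LF[6]=C('1')+1=1+1=2
L[7]='2': occ=0, LF[7]=C('2')+0=4+0=4
L[8]='d': occ=0, LF[8]=C('d')+0=15+0=15
L[9]='$': occ=0, LF[9]=C('$')+0=0+0=0
L[10]='c': occ=3, LF[10]=C('c')+3=11+3=14
L[11]='1': occ=2, LF[11]=C('1')+2=1+2=3
L[12]='3': occ=0, LF[12]=C('3')+0=6+0=6
L[13]='a': occ=2, LF[13]=C('a')+2=7+2=9
L[14]='2': occ=1, LF[14]=C('2')+1=4+1=5
L[15]='b': occ=0, LF[15]=C('b')+0=10+0=10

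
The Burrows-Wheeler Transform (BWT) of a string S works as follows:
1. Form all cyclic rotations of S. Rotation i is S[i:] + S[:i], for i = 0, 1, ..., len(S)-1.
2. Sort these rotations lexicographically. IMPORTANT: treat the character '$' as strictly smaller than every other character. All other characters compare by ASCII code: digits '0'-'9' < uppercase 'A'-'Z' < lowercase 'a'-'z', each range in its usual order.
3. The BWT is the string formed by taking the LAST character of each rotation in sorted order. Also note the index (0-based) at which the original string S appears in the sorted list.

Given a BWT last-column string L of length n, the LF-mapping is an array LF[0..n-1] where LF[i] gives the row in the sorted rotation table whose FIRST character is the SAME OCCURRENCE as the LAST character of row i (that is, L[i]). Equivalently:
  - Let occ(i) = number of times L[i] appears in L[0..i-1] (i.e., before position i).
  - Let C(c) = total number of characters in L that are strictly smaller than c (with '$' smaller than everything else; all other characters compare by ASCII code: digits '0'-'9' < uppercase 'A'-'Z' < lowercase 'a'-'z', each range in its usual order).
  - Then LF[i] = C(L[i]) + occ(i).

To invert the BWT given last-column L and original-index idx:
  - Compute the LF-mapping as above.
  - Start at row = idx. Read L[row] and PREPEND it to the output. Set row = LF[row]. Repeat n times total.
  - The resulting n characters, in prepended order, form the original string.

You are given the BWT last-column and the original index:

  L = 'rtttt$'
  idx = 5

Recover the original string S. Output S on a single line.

Answer: ttttr$

Derivation:
LF mapping: 1 2 3 4 5 0
Walk LF starting at row 5, prepending L[row]:
  step 1: row=5, L[5]='$', prepend. Next row=LF[5]=0
  step 2: row=0, L[0]='r', prepend. Next row=LF[0]=1
  step 3: row=1, L[1]='t', prepend. Next row=LF[1]=2
  step 4: row=2, L[2]='t', prepend. Next row=LF[2]=3
  step 5: row=3, L[3]='t', prepend. Next row=LF[3]=4
  step 6: row=4, L[4]='t', prepend. Next row=LF[4]=5
Reversed output: ttttr$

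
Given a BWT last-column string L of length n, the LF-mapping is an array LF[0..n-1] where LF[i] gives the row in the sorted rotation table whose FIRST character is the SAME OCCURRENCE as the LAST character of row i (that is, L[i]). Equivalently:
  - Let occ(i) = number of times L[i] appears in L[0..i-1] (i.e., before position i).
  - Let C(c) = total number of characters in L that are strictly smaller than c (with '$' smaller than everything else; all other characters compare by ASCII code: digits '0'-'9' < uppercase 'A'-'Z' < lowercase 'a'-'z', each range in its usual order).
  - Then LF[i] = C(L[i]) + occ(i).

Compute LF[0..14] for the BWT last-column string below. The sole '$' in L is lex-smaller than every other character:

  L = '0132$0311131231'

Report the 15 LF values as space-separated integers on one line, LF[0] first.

Answer: 1 3 11 9 0 2 12 4 5 6 13 7 10 14 8

Derivation:
Char counts: '$':1, '0':2, '1':6, '2':2, '3':4
C (first-col start): C('$')=0, C('0')=1, C('1')=3, C('2')=9, C('3')=11
L[0]='0': occ=0, LF[0]=C('0')+0=1+0=1
L[1]='1': occ=0, LF[1]=C('1')+0=3+0=3
L[2]='3': occ=0, LF[2]=C('3')+0=11+0=11
L[3]='2': occ=0, LF[3]=C('2')+0=9+0=9
L[4]='$': occ=0, LF[4]=C('$')+0=0+0=0
L[5]='0': occ=1, LF[5]=C('0')+1=1+1=2
L[6]='3': occ=1, LF[6]=C('3')+1=11+1=12
L[7]='1': occ=1, LF[7]=C('1')+1=3+1=4
L[8]='1': occ=2, LF[8]=C('1')+2=3+2=5
L[9]='1': occ=3, LF[9]=C('1')+3=3+3=6
L[10]='3': occ=2, LF[10]=C('3')+2=11+2=13
L[11]='1': occ=4, LF[11]=C('1')+4=3+4=7
L[12]='2': occ=1, LF[12]=C('2')+1=9+1=10
L[13]='3': occ=3, LF[13]=C('3')+3=11+3=14
L[14]='1': occ=5, LF[14]=C('1')+5=3+5=8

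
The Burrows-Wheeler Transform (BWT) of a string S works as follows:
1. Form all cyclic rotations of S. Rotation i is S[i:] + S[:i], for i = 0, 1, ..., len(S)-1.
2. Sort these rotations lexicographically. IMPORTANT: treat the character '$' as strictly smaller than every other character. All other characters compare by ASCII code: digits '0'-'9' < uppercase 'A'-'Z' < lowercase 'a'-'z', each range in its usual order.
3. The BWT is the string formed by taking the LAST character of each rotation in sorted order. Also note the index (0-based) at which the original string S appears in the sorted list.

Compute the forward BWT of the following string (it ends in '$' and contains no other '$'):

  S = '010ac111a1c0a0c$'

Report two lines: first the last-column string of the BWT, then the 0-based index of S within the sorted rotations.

All 16 rotations (rotation i = S[i:]+S[:i]):
  rot[0] = 010ac111a1c0a0c$
  rot[1] = 10ac111a1c0a0c$0
  rot[2] = 0ac111a1c0a0c$01
  rot[3] = ac111a1c0a0c$010
  rot[4] = c111a1c0a0c$010a
  rot[5] = 111a1c0a0c$010ac
  rot[6] = 11a1c0a0c$010ac1
  rot[7] = 1a1c0a0c$010ac11
  rot[8] = a1c0a0c$010ac111
  rot[9] = 1c0a0c$010ac111a
  rot[10] = c0a0c$010ac111a1
  rot[11] = 0a0c$010ac111a1c
  rot[12] = a0c$010ac111a1c0
  rot[13] = 0c$010ac111a1c0a
  rot[14] = c$010ac111a1c0a0
  rot[15] = $010ac111a1c0a0c
Sorted (with $ < everything):
  sorted[0] = $010ac111a1c0a0c  (last char: 'c')
  sorted[1] = 010ac111a1c0a0c$  (last char: '$')
  sorted[2] = 0a0c$010ac111a1c  (last char: 'c')
  sorted[3] = 0ac111a1c0a0c$01  (last char: '1')
  sorted[4] = 0c$010ac111a1c0a  (last char: 'a')
  sorted[5] = 10ac111a1c0a0c$0  (last char: '0')
  sorted[6] = 111a1c0a0c$010ac  (last char: 'c')
  sorted[7] = 11a1c0a0c$010ac1  (last char: '1')
  sorted[8] = 1a1c0a0c$010ac11  (last char: '1')
  sorted[9] = 1c0a0c$010ac111a  (last char: 'a')
  sorted[10] = a0c$010ac111a1c0  (last char: '0')
  sorted[11] = a1c0a0c$010ac111  (last char: '1')
  sorted[12] = ac111a1c0a0c$010  (last char: '0')
  sorted[13] = c$010ac111a1c0a0  (last char: '0')
  sorted[14] = c0a0c$010ac111a1  (last char: '1')
  sorted[15] = c111a1c0a0c$010a  (last char: 'a')
Last column: c$c1a0c11a01001a
Original string S is at sorted index 1

Answer: c$c1a0c11a01001a
1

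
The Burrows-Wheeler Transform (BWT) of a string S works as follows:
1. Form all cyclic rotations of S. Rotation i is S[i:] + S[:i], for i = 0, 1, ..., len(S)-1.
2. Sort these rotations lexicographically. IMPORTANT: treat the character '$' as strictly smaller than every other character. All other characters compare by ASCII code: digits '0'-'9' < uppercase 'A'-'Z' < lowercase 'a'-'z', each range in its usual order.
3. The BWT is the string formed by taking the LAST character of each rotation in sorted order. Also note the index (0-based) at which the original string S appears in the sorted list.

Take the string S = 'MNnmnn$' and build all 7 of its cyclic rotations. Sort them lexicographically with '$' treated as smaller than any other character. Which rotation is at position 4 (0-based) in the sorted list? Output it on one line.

Answer: n$MNnmn

Derivation:
All 7 rotations (rotation i = S[i:]+S[:i]):
  rot[0] = MNnmnn$
  rot[1] = Nnmnn$M
  rot[2] = nmnn$MN
  rot[3] = mnn$MNn
  rot[4] = nn$MNnm
  rot[5] = n$MNnmn
  rot[6] = $MNnmnn
Sorted (with $ < everything):
  sorted[0] = $MNnmnn
  sorted[1] = MNnmnn$
  sorted[2] = Nnmnn$M
  sorted[3] = mnn$MNn
  sorted[4] = n$MNnmn
  sorted[5] = nmnn$MN
  sorted[6] = nn$MNnm
sorted[4] = n$MNnmn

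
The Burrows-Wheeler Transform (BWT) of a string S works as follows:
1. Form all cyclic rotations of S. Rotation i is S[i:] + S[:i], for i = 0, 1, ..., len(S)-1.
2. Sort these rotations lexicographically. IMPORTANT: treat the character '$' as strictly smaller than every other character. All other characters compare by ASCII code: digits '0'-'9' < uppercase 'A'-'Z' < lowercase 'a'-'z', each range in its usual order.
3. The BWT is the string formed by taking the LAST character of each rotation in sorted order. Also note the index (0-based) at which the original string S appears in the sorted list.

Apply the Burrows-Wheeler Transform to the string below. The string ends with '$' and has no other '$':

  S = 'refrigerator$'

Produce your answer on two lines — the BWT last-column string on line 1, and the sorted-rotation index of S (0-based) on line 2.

Answer: rrrgeirtoe$fa
10

Derivation:
All 13 rotations (rotation i = S[i:]+S[:i]):
  rot[0] = refrigerator$
  rot[1] = efrigerator$r
  rot[2] = frigerator$re
  rot[3] = rigerator$ref
  rot[4] = igerator$refr
  rot[5] = gerator$refri
  rot[6] = erator$refrig
  rot[7] = rator$refrige
  rot[8] = ator$refriger
  rot[9] = tor$refrigera
  rot[10] = or$refrigerat
  rot[11] = r$refrigerato
  rot[12] = $refrigerator
Sorted (with $ < everything):
  sorted[0] = $refrigerator  (last char: 'r')
  sorted[1] = ator$refriger  (last char: 'r')
  sorted[2] = efrigerator$r  (last char: 'r')
  sorted[3] = erator$refrig  (last char: 'g')
  sorted[4] = frigerator$re  (last char: 'e')
  sorted[5] = gerator$refri  (last char: 'i')
  sorted[6] = igerator$refr  (last char: 'r')
  sorted[7] = or$refrigerat  (last char: 't')
  sorted[8] = r$refrigerato  (last char: 'o')
  sorted[9] = rator$refrige  (last char: 'e')
  sorted[10] = refrigerator$  (last char: '$')
  sorted[11] = rigerator$ref  (last char: 'f')
  sorted[12] = tor$refrigera  (last char: 'a')
Last column: rrrgeirtoe$fa
Original string S is at sorted index 10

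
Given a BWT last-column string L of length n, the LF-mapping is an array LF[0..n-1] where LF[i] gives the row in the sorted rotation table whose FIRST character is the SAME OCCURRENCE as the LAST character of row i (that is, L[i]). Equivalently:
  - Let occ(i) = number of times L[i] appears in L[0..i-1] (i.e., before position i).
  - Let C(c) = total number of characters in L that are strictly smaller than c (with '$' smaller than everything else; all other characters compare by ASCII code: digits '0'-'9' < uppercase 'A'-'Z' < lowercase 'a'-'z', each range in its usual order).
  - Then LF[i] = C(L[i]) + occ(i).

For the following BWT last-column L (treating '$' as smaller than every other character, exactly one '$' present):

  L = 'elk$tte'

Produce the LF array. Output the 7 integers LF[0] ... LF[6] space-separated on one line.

Answer: 1 4 3 0 5 6 2

Derivation:
Char counts: '$':1, 'e':2, 'k':1, 'l':1, 't':2
C (first-col start): C('$')=0, C('e')=1, C('k')=3, C('l')=4, C('t')=5
L[0]='e': occ=0, LF[0]=C('e')+0=1+0=1
L[1]='l': occ=0, LF[1]=C('l')+0=4+0=4
L[2]='k': occ=0, LF[2]=C('k')+0=3+0=3
L[3]='$': occ=0, LF[3]=C('$')+0=0+0=0
L[4]='t': occ=0, LF[4]=C('t')+0=5+0=5
L[5]='t': occ=1, LF[5]=C('t')+1=5+1=6
L[6]='e': occ=1, LF[6]=C('e')+1=1+1=2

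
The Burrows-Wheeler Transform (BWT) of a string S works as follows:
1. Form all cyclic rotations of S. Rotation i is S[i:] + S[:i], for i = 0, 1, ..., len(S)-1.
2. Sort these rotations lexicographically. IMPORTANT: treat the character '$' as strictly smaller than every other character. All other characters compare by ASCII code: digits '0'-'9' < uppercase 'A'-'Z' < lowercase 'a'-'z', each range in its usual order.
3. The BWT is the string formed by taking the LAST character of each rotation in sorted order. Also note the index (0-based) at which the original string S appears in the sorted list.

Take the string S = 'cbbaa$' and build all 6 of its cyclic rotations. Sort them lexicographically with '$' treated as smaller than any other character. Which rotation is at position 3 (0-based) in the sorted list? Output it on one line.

Answer: baa$cb

Derivation:
All 6 rotations (rotation i = S[i:]+S[:i]):
  rot[0] = cbbaa$
  rot[1] = bbaa$c
  rot[2] = baa$cb
  rot[3] = aa$cbb
  rot[4] = a$cbba
  rot[5] = $cbbaa
Sorted (with $ < everything):
  sorted[0] = $cbbaa
  sorted[1] = a$cbba
  sorted[2] = aa$cbb
  sorted[3] = baa$cb
  sorted[4] = bbaa$c
  sorted[5] = cbbaa$
sorted[3] = baa$cb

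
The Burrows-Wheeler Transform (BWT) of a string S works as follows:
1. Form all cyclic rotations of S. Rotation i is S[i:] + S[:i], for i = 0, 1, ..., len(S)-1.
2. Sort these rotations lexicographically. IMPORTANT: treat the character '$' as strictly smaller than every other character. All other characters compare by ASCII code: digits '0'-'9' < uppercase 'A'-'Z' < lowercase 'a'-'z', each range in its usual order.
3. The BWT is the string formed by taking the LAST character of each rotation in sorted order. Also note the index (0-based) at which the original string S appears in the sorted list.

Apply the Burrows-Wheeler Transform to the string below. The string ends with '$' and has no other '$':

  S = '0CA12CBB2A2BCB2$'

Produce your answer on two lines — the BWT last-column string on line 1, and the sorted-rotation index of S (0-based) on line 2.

All 16 rotations (rotation i = S[i:]+S[:i]):
  rot[0] = 0CA12CBB2A2BCB2$
  rot[1] = CA12CBB2A2BCB2$0
  rot[2] = A12CBB2A2BCB2$0C
  rot[3] = 12CBB2A2BCB2$0CA
  rot[4] = 2CBB2A2BCB2$0CA1
  rot[5] = CBB2A2BCB2$0CA12
  rot[6] = BB2A2BCB2$0CA12C
  rot[7] = B2A2BCB2$0CA12CB
  rot[8] = 2A2BCB2$0CA12CBB
  rot[9] = A2BCB2$0CA12CBB2
  rot[10] = 2BCB2$0CA12CBB2A
  rot[11] = BCB2$0CA12CBB2A2
  rot[12] = CB2$0CA12CBB2A2B
  rot[13] = B2$0CA12CBB2A2BC
  rot[14] = 2$0CA12CBB2A2BCB
  rot[15] = $0CA12CBB2A2BCB2
Sorted (with $ < everything):
  sorted[0] = $0CA12CBB2A2BCB2  (last char: '2')
  sorted[1] = 0CA12CBB2A2BCB2$  (last char: '$')
  sorted[2] = 12CBB2A2BCB2$0CA  (last char: 'A')
  sorted[3] = 2$0CA12CBB2A2BCB  (last char: 'B')
  sorted[4] = 2A2BCB2$0CA12CBB  (last char: 'B')
  sorted[5] = 2BCB2$0CA12CBB2A  (last char: 'A')
  sorted[6] = 2CBB2A2BCB2$0CA1  (last char: '1')
  sorted[7] = A12CBB2A2BCB2$0C  (last char: 'C')
  sorted[8] = A2BCB2$0CA12CBB2  (last char: '2')
  sorted[9] = B2$0CA12CBB2A2BC  (last char: 'C')
  sorted[10] = B2A2BCB2$0CA12CB  (last char: 'B')
  sorted[11] = BB2A2BCB2$0CA12C  (last char: 'C')
  sorted[12] = BCB2$0CA12CBB2A2  (last char: '2')
  sorted[13] = CA12CBB2A2BCB2$0  (last char: '0')
  sorted[14] = CB2$0CA12CBB2A2B  (last char: 'B')
  sorted[15] = CBB2A2BCB2$0CA12  (last char: '2')
Last column: 2$ABBA1C2CBC20B2
Original string S is at sorted index 1

Answer: 2$ABBA1C2CBC20B2
1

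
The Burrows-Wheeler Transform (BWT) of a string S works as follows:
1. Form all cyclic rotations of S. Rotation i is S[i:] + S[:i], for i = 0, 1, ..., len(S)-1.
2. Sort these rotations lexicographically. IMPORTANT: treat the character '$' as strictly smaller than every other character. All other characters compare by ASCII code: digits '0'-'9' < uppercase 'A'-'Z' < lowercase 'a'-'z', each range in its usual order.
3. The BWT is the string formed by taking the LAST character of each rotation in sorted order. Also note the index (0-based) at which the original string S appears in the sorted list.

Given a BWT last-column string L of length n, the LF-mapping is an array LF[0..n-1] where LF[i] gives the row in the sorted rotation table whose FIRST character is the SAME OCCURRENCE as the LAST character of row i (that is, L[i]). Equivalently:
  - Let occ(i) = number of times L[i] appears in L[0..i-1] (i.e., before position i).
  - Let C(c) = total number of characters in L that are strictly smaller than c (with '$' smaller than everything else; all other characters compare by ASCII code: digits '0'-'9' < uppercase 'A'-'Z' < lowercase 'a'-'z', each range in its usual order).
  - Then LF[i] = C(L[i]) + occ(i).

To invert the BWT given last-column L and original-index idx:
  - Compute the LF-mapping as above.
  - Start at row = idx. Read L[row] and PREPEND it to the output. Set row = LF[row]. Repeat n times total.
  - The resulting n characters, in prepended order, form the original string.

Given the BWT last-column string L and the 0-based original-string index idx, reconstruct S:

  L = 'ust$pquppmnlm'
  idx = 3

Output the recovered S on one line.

LF mapping: 11 9 10 0 5 8 12 6 7 2 4 1 3
Walk LF starting at row 3, prepending L[row]:
  step 1: row=3, L[3]='$', prepend. Next row=LF[3]=0
  step 2: row=0, L[0]='u', prepend. Next row=LF[0]=11
  step 3: row=11, L[11]='l', prepend. Next row=LF[11]=1
  step 4: row=1, L[1]='s', prepend. Next row=LF[1]=9
  step 5: row=9, L[9]='m', prepend. Next row=LF[9]=2
  step 6: row=2, L[2]='t', prepend. Next row=LF[2]=10
  step 7: row=10, L[10]='n', prepend. Next row=LF[10]=4
  step 8: row=4, L[4]='p', prepend. Next row=LF[4]=5
  step 9: row=5, L[5]='q', prepend. Next row=LF[5]=8
  step 10: row=8, L[8]='p', prepend. Next row=LF[8]=7
  step 11: row=7, L[7]='p', prepend. Next row=LF[7]=6
  step 12: row=6, L[6]='u', prepend. Next row=LF[6]=12
  step 13: row=12, L[12]='m', prepend. Next row=LF[12]=3
Reversed output: muppqpntmslu$

Answer: muppqpntmslu$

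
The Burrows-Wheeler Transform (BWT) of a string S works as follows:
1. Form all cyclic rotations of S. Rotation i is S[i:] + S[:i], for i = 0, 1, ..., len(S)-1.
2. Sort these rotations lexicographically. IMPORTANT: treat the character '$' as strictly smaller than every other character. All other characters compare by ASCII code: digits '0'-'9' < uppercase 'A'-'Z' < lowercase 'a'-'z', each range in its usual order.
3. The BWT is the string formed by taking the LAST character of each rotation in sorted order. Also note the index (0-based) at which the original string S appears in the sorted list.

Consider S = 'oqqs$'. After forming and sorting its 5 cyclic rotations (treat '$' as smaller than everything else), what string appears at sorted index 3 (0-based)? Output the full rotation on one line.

Answer: qs$oq

Derivation:
All 5 rotations (rotation i = S[i:]+S[:i]):
  rot[0] = oqqs$
  rot[1] = qqs$o
  rot[2] = qs$oq
  rot[3] = s$oqq
  rot[4] = $oqqs
Sorted (with $ < everything):
  sorted[0] = $oqqs
  sorted[1] = oqqs$
  sorted[2] = qqs$o
  sorted[3] = qs$oq
  sorted[4] = s$oqq
sorted[3] = qs$oq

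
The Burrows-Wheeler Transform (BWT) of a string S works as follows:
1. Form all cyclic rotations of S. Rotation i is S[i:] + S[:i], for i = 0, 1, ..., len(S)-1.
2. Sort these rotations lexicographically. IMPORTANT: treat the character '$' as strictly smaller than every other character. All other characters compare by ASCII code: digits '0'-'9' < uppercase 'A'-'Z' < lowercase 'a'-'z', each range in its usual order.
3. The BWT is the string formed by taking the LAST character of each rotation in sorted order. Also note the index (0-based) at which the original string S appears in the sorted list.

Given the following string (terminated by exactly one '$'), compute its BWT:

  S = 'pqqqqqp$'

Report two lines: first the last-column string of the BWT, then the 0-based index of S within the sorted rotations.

All 8 rotations (rotation i = S[i:]+S[:i]):
  rot[0] = pqqqqqp$
  rot[1] = qqqqqp$p
  rot[2] = qqqqp$pq
  rot[3] = qqqp$pqq
  rot[4] = qqp$pqqq
  rot[5] = qp$pqqqq
  rot[6] = p$pqqqqq
  rot[7] = $pqqqqqp
Sorted (with $ < everything):
  sorted[0] = $pqqqqqp  (last char: 'p')
  sorted[1] = p$pqqqqq  (last char: 'q')
  sorted[2] = pqqqqqp$  (last char: '$')
  sorted[3] = qp$pqqqq  (last char: 'q')
  sorted[4] = qqp$pqqq  (last char: 'q')
  sorted[5] = qqqp$pqq  (last char: 'q')
  sorted[6] = qqqqp$pq  (last char: 'q')
  sorted[7] = qqqqqp$p  (last char: 'p')
Last column: pq$qqqqp
Original string S is at sorted index 2

Answer: pq$qqqqp
2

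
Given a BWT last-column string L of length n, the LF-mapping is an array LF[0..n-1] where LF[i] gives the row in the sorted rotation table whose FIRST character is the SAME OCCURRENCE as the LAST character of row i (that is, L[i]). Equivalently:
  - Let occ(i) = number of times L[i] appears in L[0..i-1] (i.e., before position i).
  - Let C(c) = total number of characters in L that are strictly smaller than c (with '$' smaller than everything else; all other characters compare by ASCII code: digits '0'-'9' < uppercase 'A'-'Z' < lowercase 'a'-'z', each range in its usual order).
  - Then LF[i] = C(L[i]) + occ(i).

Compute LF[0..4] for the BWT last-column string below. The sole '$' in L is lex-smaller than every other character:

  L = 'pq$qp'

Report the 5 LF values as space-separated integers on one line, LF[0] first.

Char counts: '$':1, 'p':2, 'q':2
C (first-col start): C('$')=0, C('p')=1, C('q')=3
L[0]='p': occ=0, LF[0]=C('p')+0=1+0=1
L[1]='q': occ=0, LF[1]=C('q')+0=3+0=3
L[2]='$': occ=0, LF[2]=C('$')+0=0+0=0
L[3]='q': occ=1, LF[3]=C('q')+1=3+1=4
L[4]='p': occ=1, LF[4]=C('p')+1=1+1=2

Answer: 1 3 0 4 2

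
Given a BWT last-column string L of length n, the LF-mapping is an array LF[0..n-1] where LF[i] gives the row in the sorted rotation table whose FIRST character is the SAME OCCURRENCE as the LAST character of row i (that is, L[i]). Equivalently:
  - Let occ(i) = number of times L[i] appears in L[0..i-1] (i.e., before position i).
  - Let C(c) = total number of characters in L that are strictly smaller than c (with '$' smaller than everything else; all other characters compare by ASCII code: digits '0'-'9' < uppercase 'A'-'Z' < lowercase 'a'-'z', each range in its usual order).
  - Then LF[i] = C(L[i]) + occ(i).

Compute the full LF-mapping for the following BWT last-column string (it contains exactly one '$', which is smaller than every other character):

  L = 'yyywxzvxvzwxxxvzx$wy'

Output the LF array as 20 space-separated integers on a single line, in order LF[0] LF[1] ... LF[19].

Answer: 13 14 15 4 7 17 1 8 2 18 5 9 10 11 3 19 12 0 6 16

Derivation:
Char counts: '$':1, 'v':3, 'w':3, 'x':6, 'y':4, 'z':3
C (first-col start): C('$')=0, C('v')=1, C('w')=4, C('x')=7, C('y')=13, C('z')=17
L[0]='y': occ=0, LF[0]=C('y')+0=13+0=13
L[1]='y': occ=1, LF[1]=C('y')+1=13+1=14
L[2]='y': occ=2, LF[2]=C('y')+2=13+2=15
L[3]='w': occ=0, LF[3]=C('w')+0=4+0=4
L[4]='x': occ=0, LF[4]=C('x')+0=7+0=7
L[5]='z': occ=0, LF[5]=C('z')+0=17+0=17
L[6]='v': occ=0, LF[6]=C('v')+0=1+0=1
L[7]='x': occ=1, LF[7]=C('x')+1=7+1=8
L[8]='v': occ=1, LF[8]=C('v')+1=1+1=2
L[9]='z': occ=1, LF[9]=C('z')+1=17+1=18
L[10]='w': occ=1, LF[10]=C('w')+1=4+1=5
L[11]='x': occ=2, LF[11]=C('x')+2=7+2=9
L[12]='x': occ=3, LF[12]=C('x')+3=7+3=10
L[13]='x': occ=4, LF[13]=C('x')+4=7+4=11
L[14]='v': occ=2, LF[14]=C('v')+2=1+2=3
L[15]='z': occ=2, LF[15]=C('z')+2=17+2=19
L[16]='x': occ=5, LF[16]=C('x')+5=7+5=12
L[17]='$': occ=0, LF[17]=C('$')+0=0+0=0
L[18]='w': occ=2, LF[18]=C('w')+2=4+2=6
L[19]='y': occ=3, LF[19]=C('y')+3=13+3=16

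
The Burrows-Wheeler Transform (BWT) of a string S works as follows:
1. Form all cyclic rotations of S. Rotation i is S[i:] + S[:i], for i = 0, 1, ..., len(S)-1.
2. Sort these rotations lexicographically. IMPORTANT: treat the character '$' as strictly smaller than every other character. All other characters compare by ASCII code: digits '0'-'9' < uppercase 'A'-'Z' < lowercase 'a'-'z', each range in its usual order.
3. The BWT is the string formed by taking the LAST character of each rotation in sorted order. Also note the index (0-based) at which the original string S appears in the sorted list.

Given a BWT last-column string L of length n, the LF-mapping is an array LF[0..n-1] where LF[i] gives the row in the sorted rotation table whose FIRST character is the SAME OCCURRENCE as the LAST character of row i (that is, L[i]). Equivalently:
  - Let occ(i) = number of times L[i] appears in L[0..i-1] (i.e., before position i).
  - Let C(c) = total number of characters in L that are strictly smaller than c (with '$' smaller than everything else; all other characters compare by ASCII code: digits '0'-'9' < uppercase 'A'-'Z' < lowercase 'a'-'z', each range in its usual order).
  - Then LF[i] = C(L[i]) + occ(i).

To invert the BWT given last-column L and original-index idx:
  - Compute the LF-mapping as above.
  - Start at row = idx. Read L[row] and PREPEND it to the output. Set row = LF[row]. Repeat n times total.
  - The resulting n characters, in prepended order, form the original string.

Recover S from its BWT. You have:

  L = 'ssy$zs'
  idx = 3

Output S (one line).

LF mapping: 1 2 4 0 5 3
Walk LF starting at row 3, prepending L[row]:
  step 1: row=3, L[3]='$', prepend. Next row=LF[3]=0
  step 2: row=0, L[0]='s', prepend. Next row=LF[0]=1
  step 3: row=1, L[1]='s', prepend. Next row=LF[1]=2
  step 4: row=2, L[2]='y', prepend. Next row=LF[2]=4
  step 5: row=4, L[4]='z', prepend. Next row=LF[4]=5
  step 6: row=5, L[5]='s', prepend. Next row=LF[5]=3
Reversed output: szyss$

Answer: szyss$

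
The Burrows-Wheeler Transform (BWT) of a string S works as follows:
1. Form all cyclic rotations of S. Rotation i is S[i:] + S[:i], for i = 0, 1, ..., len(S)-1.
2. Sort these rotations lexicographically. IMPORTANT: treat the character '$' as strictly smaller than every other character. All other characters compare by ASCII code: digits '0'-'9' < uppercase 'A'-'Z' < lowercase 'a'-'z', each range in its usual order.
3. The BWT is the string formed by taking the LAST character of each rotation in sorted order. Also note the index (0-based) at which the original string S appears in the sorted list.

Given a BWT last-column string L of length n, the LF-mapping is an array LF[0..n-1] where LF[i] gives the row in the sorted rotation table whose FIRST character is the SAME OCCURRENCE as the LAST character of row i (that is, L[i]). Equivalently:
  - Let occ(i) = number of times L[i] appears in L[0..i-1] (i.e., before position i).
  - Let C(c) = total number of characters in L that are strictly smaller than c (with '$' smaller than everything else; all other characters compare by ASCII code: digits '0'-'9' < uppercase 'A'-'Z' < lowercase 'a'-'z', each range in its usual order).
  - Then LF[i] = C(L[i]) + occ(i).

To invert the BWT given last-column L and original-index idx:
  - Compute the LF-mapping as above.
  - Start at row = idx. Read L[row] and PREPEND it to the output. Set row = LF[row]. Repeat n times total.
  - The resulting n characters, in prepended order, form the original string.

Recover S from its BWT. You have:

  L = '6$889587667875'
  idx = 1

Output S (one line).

Answer: 5685967887786$

Derivation:
LF mapping: 3 0 9 10 13 1 11 6 4 5 7 12 8 2
Walk LF starting at row 1, prepending L[row]:
  step 1: row=1, L[1]='$', prepend. Next row=LF[1]=0
  step 2: row=0, L[0]='6', prepend. Next row=LF[0]=3
  step 3: row=3, L[3]='8', prepend. Next row=LF[3]=10
  step 4: row=10, L[10]='7', prepend. Next row=LF[10]=7
  step 5: row=7, L[7]='7', prepend. Next row=LF[7]=6
  step 6: row=6, L[6]='8', prepend. Next row=LF[6]=11
  step 7: row=11, L[11]='8', prepend. Next row=LF[11]=12
  step 8: row=12, L[12]='7', prepend. Next row=LF[12]=8
  step 9: row=8, L[8]='6', prepend. Next row=LF[8]=4
  step 10: row=4, L[4]='9', prepend. Next row=LF[4]=13
  step 11: row=13, L[13]='5', prepend. Next row=LF[13]=2
  step 12: row=2, L[2]='8', prepend. Next row=LF[2]=9
  step 13: row=9, L[9]='6', prepend. Next row=LF[9]=5
  step 14: row=5, L[5]='5', prepend. Next row=LF[5]=1
Reversed output: 5685967887786$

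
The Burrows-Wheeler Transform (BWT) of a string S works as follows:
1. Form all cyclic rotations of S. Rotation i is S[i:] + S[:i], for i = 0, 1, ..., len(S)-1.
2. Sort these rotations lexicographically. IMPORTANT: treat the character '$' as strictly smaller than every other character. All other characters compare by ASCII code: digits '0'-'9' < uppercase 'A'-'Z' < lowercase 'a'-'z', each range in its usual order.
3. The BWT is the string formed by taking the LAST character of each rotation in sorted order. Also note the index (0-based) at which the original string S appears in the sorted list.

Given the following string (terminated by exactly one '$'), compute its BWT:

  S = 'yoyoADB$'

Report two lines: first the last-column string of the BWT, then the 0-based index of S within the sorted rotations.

Answer: BoDAyyo$
7

Derivation:
All 8 rotations (rotation i = S[i:]+S[:i]):
  rot[0] = yoyoADB$
  rot[1] = oyoADB$y
  rot[2] = yoADB$yo
  rot[3] = oADB$yoy
  rot[4] = ADB$yoyo
  rot[5] = DB$yoyoA
  rot[6] = B$yoyoAD
  rot[7] = $yoyoADB
Sorted (with $ < everything):
  sorted[0] = $yoyoADB  (last char: 'B')
  sorted[1] = ADB$yoyo  (last char: 'o')
  sorted[2] = B$yoyoAD  (last char: 'D')
  sorted[3] = DB$yoyoA  (last char: 'A')
  sorted[4] = oADB$yoy  (last char: 'y')
  sorted[5] = oyoADB$y  (last char: 'y')
  sorted[6] = yoADB$yo  (last char: 'o')
  sorted[7] = yoyoADB$  (last char: '$')
Last column: BoDAyyo$
Original string S is at sorted index 7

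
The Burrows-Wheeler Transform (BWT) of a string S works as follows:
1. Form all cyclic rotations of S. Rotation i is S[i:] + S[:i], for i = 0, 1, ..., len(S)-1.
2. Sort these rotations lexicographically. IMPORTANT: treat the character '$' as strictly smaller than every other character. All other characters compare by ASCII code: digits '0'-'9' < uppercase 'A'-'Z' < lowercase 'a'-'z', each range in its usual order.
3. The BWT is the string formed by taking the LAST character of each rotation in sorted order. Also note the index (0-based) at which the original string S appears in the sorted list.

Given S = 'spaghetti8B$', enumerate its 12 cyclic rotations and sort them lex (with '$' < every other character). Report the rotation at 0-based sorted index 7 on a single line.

Answer: i8B$spaghett

Derivation:
All 12 rotations (rotation i = S[i:]+S[:i]):
  rot[0] = spaghetti8B$
  rot[1] = paghetti8B$s
  rot[2] = aghetti8B$sp
  rot[3] = ghetti8B$spa
  rot[4] = hetti8B$spag
  rot[5] = etti8B$spagh
  rot[6] = tti8B$spaghe
  rot[7] = ti8B$spaghet
  rot[8] = i8B$spaghett
  rot[9] = 8B$spaghetti
  rot[10] = B$spaghetti8
  rot[11] = $spaghetti8B
Sorted (with $ < everything):
  sorted[0] = $spaghetti8B
  sorted[1] = 8B$spaghetti
  sorted[2] = B$spaghetti8
  sorted[3] = aghetti8B$sp
  sorted[4] = etti8B$spagh
  sorted[5] = ghetti8B$spa
  sorted[6] = hetti8B$spag
  sorted[7] = i8B$spaghett
  sorted[8] = paghetti8B$s
  sorted[9] = spaghetti8B$
  sorted[10] = ti8B$spaghet
  sorted[11] = tti8B$spaghe
sorted[7] = i8B$spaghett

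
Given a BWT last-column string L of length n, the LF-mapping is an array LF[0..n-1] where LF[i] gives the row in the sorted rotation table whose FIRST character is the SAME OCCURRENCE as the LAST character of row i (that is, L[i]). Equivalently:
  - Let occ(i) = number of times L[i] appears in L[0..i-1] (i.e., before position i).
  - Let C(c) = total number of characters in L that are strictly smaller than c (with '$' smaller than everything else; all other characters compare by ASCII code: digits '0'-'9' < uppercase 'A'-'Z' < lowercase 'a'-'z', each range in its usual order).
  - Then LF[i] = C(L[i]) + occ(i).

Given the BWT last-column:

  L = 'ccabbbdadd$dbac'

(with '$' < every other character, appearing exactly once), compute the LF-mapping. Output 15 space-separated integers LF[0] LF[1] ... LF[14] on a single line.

Char counts: '$':1, 'a':3, 'b':4, 'c':3, 'd':4
C (first-col start): C('$')=0, C('a')=1, C('b')=4, C('c')=8, C('d')=11
L[0]='c': occ=0, LF[0]=C('c')+0=8+0=8
L[1]='c': occ=1, LF[1]=C('c')+1=8+1=9
L[2]='a': occ=0, LF[2]=C('a')+0=1+0=1
L[3]='b': occ=0, LF[3]=C('b')+0=4+0=4
L[4]='b': occ=1, LF[4]=C('b')+1=4+1=5
L[5]='b': occ=2, LF[5]=C('b')+2=4+2=6
L[6]='d': occ=0, LF[6]=C('d')+0=11+0=11
L[7]='a': occ=1, LF[7]=C('a')+1=1+1=2
L[8]='d': occ=1, LF[8]=C('d')+1=11+1=12
L[9]='d': occ=2, LF[9]=C('d')+2=11+2=13
L[10]='$': occ=0, LF[10]=C('$')+0=0+0=0
L[11]='d': occ=3, LF[11]=C('d')+3=11+3=14
L[12]='b': occ=3, LF[12]=C('b')+3=4+3=7
L[13]='a': occ=2, LF[13]=C('a')+2=1+2=3
L[14]='c': occ=2, LF[14]=C('c')+2=8+2=10

Answer: 8 9 1 4 5 6 11 2 12 13 0 14 7 3 10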